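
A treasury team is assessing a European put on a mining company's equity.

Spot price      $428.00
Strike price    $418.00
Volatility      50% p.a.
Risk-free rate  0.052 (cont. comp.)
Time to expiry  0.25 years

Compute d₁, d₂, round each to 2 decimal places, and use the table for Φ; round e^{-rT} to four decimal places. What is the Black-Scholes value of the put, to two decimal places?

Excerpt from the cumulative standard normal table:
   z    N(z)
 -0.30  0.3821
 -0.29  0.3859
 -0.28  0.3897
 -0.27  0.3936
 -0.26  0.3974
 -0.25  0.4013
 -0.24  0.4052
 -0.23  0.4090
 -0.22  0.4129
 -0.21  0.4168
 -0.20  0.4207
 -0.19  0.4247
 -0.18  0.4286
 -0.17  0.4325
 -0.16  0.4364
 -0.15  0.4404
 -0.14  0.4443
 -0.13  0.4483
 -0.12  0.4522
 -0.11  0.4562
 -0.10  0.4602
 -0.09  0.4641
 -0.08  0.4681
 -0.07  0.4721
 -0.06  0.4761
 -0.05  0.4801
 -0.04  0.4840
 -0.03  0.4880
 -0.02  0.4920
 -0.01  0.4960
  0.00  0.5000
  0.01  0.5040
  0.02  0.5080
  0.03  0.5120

$34.54

T = 0.25;  σ√T = 0.2500
d₁ = [ln(428/418) + (0.052 + 0.5²/2)·0.25] / 0.2500 = [0.0236 + 0.0442] / 0.2500 = 0.2716 which rounds to 0.27
d₂ = d₁ − σ√T = 0.2716 − 0.2500 = 0.0216 which rounds to 0.02
e^(−rT) = e^(−0.052·0.25) = 0.9871
N(−d₂) = N(-0.02) = 0.4920;  N(−d₁) = N(-0.27) = 0.3936
P = 418·0.9871·0.4920 − 428·0.3936 = 203.0030 − 168.4608 = 34.5422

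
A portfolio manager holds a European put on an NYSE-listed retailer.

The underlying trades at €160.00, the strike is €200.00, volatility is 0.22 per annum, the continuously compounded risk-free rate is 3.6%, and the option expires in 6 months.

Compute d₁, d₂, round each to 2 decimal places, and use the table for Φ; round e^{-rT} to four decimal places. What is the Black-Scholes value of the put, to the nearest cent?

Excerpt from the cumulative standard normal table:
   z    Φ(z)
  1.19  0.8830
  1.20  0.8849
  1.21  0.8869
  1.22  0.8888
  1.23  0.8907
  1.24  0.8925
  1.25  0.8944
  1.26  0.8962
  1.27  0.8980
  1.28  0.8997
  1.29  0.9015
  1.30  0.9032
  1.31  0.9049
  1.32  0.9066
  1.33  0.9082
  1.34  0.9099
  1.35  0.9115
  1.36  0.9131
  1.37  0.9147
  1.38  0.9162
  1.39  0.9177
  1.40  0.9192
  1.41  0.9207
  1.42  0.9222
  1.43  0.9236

T = 0.5;  σ√T = 0.1556
ln(S/K) + (r + σ²/2)T = ln(160/200) + (0.036 + 0.22²/2)·0.5 = -0.2231 + 0.0301 = -0.1930
d₁ = -0.1930 / 0.1556 = -1.2409 ≈ -1.24
d₂ = d₁ − σ√T = -1.2409 − 0.1556 = -1.3965 ≈ -1.40
e^(−rT) = e^(−0.036·0.5) = 0.9822
N(−d₂) = N(1.40) = 0.9192;  N(−d₁) = N(1.24) = 0.8925
P = 200·0.9822·0.9192 − 160·0.8925 = 180.5676 − 142.8000 = 37.7676

€37.77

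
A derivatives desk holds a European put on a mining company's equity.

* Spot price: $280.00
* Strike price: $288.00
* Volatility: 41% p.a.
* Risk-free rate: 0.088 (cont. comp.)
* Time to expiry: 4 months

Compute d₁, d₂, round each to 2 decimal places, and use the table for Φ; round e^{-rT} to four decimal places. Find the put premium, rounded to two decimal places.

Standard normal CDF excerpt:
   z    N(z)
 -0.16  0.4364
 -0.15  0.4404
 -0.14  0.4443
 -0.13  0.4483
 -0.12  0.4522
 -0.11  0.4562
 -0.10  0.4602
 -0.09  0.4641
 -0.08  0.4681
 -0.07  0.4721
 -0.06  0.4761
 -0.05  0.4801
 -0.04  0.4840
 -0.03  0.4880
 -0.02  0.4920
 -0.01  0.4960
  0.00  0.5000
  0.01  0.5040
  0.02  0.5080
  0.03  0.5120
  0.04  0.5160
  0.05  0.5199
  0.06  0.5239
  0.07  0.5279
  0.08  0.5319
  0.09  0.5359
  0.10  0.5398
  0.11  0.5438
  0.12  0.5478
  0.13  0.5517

$25.47

σ√T = 0.41 × 0.5774 = 0.2367
d₁ = [ln(280/288) + (0.088 + ½·0.41²)·0.3333] / (σ√T) = (-0.0282 + 0.0573) / 0.2367 = 0.1233 → 0.12
d₂ = 0.1233 − 0.2367 = -0.1134 → -0.11
exp(−rT) = exp(−0.088·0.3333) = 0.9711
N(−d₂) = N(0.11) = 0.5438;  N(−d₁) = N(-0.12) = 0.4522
P = 288·0.9711·0.5438 − 280·0.4522 = 152.0882 − 126.6160 = 25.4722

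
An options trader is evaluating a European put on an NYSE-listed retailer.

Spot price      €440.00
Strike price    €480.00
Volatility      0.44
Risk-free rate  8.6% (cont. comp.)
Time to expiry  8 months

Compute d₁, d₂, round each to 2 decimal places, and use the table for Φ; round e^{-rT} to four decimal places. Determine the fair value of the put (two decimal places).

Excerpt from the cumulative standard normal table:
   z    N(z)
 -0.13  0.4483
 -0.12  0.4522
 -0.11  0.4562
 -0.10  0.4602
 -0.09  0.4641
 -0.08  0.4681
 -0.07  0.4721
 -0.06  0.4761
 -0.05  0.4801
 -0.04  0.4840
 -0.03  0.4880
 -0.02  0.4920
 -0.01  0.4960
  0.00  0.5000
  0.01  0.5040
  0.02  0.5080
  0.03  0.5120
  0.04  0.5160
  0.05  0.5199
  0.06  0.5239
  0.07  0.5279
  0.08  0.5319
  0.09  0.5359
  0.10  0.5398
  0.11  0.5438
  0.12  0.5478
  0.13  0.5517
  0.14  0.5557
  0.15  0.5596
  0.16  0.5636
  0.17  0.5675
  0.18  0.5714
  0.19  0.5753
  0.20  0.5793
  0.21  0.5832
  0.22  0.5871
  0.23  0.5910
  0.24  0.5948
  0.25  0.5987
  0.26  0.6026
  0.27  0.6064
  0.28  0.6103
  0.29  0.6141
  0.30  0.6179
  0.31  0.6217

€70.65

T = 0.6667;  σ√T = 0.3593
d₁ = [ln(440/480) + (0.086 + 0.44²/2)·0.6667] / 0.3593 = [-0.0870 + 0.1219] / 0.3593 = 0.0970 ⇒ 0.10
d₂ = d₁ − σ√T = 0.0970 − 0.3593 = -0.2622 ⇒ -0.26
exp(−rT) = exp(−0.086·0.6667) = 0.9443
N(−d₂) = N(0.26) = 0.6026;  N(−d₁) = N(-0.10) = 0.4602
P = 480·0.9443·0.6026 − 440·0.4602 = 273.1369 − 202.4880 = 70.6489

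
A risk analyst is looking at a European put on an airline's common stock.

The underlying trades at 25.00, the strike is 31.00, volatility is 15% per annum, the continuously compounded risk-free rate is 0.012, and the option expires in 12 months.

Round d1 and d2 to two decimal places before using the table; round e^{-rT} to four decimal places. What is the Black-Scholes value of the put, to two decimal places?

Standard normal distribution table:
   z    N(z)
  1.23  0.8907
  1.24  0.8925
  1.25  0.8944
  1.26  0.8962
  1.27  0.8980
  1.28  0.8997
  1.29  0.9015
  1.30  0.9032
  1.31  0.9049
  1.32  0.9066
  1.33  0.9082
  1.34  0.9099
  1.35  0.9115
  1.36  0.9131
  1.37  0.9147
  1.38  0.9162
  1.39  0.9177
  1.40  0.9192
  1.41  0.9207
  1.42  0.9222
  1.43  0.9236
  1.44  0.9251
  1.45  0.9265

T = 1;  σ√T = 0.1500
d₁ = [ln(25/31) + (0.012 + 0.15²/2)·1] / 0.1500 = [-0.2151 + 0.0232] / 0.1500 = -1.2791 ≈ -1.28
d₂ = d₁ − σ√T = -1.2791 − 0.1500 = -1.4291 ≈ -1.43
exp(−rT) = exp(−0.012·1) = 0.9881
N(−d₂) = N(1.43) = 0.9236;  N(−d₁) = N(1.28) = 0.8997
P = 31·0.9881·0.9236 − 25·0.8997 = 28.2909 − 22.4925 = 5.7984

5.80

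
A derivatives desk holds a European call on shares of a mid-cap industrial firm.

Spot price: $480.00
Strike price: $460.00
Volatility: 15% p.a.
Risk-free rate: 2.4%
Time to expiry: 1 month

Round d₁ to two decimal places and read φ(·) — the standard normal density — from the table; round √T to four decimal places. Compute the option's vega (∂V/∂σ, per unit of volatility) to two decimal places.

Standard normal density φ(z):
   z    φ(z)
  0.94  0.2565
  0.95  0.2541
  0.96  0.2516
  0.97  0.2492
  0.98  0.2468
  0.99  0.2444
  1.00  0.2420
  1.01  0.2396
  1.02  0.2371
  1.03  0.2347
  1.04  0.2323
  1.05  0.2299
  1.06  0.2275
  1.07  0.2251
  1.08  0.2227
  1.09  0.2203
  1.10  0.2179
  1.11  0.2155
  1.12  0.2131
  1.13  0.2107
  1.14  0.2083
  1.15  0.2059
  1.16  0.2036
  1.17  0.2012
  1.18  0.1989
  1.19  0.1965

σ√T = 0.15 × 0.2887 = 0.0433
d₁ = [ln(480/460) + (0.024 + ½·0.15²)·0.08333] / (σ√T) = (0.0426 + 0.0029) / 0.0433 = 1.0507 which rounds to 1.05
√T = √0.08333 = 0.2887
φ(d₁) = φ(1.05) = 0.2299
vega = S·φ(d₁)·√T = 480·0.2299·0.2887 = 31.8586
(The put has the same vega.)

31.86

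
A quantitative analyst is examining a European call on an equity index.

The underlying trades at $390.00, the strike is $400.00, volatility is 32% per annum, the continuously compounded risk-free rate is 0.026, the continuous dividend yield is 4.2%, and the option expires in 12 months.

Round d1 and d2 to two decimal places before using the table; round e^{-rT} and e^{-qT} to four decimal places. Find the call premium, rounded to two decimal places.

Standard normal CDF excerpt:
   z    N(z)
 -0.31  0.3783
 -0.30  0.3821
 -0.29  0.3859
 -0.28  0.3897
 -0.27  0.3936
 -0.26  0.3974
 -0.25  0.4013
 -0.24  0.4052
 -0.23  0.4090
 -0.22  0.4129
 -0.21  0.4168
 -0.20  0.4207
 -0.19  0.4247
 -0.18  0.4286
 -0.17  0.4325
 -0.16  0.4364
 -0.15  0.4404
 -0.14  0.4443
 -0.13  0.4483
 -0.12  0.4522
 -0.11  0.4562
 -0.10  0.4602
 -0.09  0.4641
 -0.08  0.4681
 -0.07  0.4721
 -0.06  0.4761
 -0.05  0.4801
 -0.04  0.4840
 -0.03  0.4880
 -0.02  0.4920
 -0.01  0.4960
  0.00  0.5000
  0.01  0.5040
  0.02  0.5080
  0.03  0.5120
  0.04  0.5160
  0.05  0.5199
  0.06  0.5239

σ√T = 0.32·√1 = 0.3200
d₁ = [ln(390/400) + (0.026 − 0.042 + 0.32²/2)·1] / 0.3200 = [-0.0253 + 0.0352] / 0.3200 = 0.0309 → 0.03
d₂ = d₁ − σ√T = 0.0309 − 0.3200 = -0.2891 → -0.29
e^(−qT) = e^(−0.042·1) = 0.9589;  e^(−rT) = e^(−0.026·1) = 0.9743
N(d₁) = N(0.03) = 0.5120;  N(d₂) = N(-0.29) = 0.3859
C = 390·0.9589·0.5120 − 400·0.9743·0.3859 = 191.4732 − 150.3929 = 41.0802

$41.08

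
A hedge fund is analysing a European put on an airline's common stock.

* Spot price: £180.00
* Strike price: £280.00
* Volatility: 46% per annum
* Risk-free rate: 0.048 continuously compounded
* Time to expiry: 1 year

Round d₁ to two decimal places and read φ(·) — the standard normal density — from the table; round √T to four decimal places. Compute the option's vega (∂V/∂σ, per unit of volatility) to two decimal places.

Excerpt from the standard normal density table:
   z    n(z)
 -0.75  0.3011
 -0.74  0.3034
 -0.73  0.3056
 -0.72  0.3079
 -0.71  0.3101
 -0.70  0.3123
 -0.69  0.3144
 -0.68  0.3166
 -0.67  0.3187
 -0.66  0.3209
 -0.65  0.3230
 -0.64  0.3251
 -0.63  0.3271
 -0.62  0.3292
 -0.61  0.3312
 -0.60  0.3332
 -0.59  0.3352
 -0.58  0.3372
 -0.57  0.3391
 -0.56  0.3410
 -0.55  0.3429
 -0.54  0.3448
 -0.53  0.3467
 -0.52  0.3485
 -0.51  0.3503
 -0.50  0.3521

58.88

σ√T = 0.46 × 1.0000 = 0.4600
d₁ = [ln(180/280) + (0.048 + 0.46²/2)·1] / 0.4600 = [-0.4418 + 0.1538] / 0.4600 = -0.6262 ⇒ -0.63
√T = √1 = 1.0000
φ(d₁) = φ(-0.63) = 0.3271
vega = S·φ(d₁)·√T = 180·0.3271·1.0000 = 58.8780
(The call has the same vega.)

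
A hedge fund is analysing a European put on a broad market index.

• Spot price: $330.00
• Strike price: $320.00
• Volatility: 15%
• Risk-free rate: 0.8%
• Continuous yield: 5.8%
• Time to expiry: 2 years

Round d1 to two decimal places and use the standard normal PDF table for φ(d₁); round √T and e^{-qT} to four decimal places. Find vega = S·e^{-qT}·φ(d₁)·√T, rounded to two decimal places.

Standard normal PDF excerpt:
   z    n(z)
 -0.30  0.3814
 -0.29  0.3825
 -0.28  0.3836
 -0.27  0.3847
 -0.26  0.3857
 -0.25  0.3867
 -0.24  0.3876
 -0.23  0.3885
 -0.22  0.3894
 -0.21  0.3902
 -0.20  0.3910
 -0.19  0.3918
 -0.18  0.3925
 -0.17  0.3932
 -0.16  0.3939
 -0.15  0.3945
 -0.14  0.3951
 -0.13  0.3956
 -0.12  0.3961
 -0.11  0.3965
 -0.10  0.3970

σ√T = 0.15 × 1.4142 = 0.2121
ln(S/K) + (r − q + σ²/2)T = ln(330/320) + (0.008 − 0.058 + 0.15²/2)·2 = 0.0308 − 0.0775 = -0.0467
d₁ = -0.0467 / 0.2121 = -0.2203 ≈ -0.22
√T = √2 = 1.4142
φ(d₁) = φ(-0.22) = 0.3894
exp(−qT) = exp(−0.058·2) = 0.8905
vega = S·exp(−qT)·φ(d₁)·√T = 330·0.8905·0.3894·1.4142 = 161.8284

161.83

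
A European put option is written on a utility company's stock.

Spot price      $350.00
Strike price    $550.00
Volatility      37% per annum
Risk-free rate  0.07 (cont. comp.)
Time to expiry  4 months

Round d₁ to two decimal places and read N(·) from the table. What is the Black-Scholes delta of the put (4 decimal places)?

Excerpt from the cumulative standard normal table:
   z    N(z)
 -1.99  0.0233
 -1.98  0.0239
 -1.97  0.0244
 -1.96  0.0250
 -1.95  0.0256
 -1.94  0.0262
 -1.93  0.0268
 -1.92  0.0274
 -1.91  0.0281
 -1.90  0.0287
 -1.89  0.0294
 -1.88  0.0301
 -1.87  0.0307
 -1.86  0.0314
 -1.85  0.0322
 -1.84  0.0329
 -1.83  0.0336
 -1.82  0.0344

-0.9713

σ√T = 0.37·√0.3333 = 0.2136
d₁ = [ln(350/550) + (0.07 + 0.37²/2)·0.3333] / 0.2136 = [-0.4520 + 0.0462] / 0.2136 = -1.8998 → -1.90
N(d₁) = N(-1.90) = 0.0287
Δ_put = N(d₁) − 1 = 0.0287 − 1 = -0.9713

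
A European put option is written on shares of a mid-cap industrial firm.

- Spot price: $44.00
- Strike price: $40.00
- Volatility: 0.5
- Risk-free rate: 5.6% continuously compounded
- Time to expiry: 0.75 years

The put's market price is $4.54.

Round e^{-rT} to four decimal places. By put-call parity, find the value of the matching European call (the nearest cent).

exp(−rT) = exp(−0.056·0.75) = 0.9589
Put-call parity: C − P = S − K·e^(−rT) = 44 − 40·0.9589 = 44 − 38.3560 = 5.6440
C = P + (C − P) = 4.54 + (5.6440) = 10.1840

$10.18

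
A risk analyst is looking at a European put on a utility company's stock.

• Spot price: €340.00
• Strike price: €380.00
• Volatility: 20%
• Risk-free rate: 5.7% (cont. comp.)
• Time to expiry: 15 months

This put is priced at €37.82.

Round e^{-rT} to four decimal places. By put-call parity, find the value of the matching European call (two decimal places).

e^(−rT) = e^(−0.057·1.25) = 0.9312
Put-call parity: C − P = S − K·e^(−rT) = 340 − 380·0.9312 = 340 − 353.8560 = -13.8560
C = P + (C − P) = 37.82 + (-13.8560) = 23.9640

€23.96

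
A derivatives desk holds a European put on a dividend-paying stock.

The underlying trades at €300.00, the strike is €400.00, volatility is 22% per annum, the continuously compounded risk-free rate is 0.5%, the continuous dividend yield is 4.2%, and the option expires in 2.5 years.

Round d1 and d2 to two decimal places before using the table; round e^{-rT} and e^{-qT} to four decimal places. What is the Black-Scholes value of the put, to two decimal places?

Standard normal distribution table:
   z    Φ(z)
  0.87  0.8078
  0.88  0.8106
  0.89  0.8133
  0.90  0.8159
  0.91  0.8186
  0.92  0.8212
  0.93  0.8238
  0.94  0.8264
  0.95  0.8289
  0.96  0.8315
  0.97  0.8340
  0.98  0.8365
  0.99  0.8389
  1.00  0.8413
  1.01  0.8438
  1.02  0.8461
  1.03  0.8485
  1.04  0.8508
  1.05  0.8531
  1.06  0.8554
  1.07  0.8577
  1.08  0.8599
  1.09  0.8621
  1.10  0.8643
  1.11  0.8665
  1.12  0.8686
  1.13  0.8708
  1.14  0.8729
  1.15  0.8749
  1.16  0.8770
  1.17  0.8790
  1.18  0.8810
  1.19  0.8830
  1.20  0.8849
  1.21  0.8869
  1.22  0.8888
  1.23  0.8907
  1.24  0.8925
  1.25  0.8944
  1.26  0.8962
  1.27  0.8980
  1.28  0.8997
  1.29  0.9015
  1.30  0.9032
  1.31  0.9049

σ√T = 0.22·√2.5 = 0.3479
d₁ = [ln(300/400) + (0.005 − 0.042 + 0.22²/2)·2.5] / 0.3479 = [-0.2877 − 0.0320] / 0.3479 = -0.9190 ⇒ -0.92
d₂ = d₁ − σ√T = -0.9190 − 0.3479 = -1.2669 ⇒ -1.27
exp(−qT) = exp(−0.042·2.5) = 0.9003;  exp(−rT) = exp(−0.005·2.5) = 0.9876
P = 400·0.9876·N(1.27) − 300·0.9003·N(0.92) = 400·0.9876·0.8980 − 300·0.9003·0.8212 = 354.7459 − 221.7979 = 132.9480

€132.95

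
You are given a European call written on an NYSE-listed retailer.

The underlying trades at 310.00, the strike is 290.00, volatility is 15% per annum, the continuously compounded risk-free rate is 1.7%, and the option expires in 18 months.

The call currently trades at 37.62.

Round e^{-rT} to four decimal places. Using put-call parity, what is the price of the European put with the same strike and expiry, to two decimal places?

10.31

e^(−rT) = e^(−0.017·1.5) = 0.9748
Put-call parity: C − P = S − K·e^(−rT) = 310 − 290·0.9748 = 310 − 282.6920 = 27.3080
P = C − (C − P) = 37.62 − (27.3080) = 10.3120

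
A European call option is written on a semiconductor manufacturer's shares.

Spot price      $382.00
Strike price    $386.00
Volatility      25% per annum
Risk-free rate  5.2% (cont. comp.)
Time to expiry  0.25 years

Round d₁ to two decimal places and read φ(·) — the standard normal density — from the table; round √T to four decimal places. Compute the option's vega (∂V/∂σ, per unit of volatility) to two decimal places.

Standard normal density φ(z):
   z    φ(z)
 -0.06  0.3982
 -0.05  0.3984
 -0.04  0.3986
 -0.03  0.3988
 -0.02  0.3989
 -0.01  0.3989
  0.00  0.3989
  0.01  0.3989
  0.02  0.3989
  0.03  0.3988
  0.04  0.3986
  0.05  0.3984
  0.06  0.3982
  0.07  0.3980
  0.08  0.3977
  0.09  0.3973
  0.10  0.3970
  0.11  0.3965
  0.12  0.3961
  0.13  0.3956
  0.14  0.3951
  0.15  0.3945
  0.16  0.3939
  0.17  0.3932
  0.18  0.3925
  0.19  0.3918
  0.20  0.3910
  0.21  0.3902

75.96

σ√T = 0.25·√0.25 = 0.1250
d₁ = [ln(382/386) + (0.052 + 0.25²/2)·0.25] / 0.1250 = [-0.0104 + 0.0208] / 0.1250 = 0.0832 ⇒ 0.08
√T = √0.25 = 0.5000
φ(d₁) = φ(0.08) = 0.3977
vega = S·φ(d₁)·√T = 382·0.3977·0.5000 = 75.9607
(Call and put vega coincide under Black-Scholes.)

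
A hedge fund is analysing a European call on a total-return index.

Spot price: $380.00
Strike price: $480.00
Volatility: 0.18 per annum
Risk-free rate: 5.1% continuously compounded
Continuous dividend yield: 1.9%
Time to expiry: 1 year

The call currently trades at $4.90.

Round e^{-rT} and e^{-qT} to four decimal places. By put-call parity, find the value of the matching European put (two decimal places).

exp(−qT) = exp(−0.019·1) = 0.9812;  exp(−rT) = exp(−0.051·1) = 0.9503
Put-call parity: C − P = S·e^(−qT) − K·e^(−rT) = 380·0.9812 − 480·0.9503 = 372.8560 − 456.1440 = -83.2880
P = C − (C − P) = 4.90 − (-83.2880) = 88.1880

$88.19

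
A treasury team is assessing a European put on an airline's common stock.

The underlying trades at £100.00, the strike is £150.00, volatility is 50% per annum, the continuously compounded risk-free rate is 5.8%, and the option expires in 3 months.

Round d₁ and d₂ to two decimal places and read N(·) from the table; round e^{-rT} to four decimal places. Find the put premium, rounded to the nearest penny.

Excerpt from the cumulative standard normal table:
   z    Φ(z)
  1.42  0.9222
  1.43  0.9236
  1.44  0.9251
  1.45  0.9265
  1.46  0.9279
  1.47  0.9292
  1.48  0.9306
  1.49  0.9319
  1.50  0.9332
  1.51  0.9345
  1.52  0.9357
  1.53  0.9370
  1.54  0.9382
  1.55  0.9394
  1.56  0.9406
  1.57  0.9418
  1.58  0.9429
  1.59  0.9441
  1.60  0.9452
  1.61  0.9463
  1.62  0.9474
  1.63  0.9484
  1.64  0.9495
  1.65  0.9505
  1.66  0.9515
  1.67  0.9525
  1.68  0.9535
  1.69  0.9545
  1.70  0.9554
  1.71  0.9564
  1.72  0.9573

σ√T = 0.5 × 0.5000 = 0.2500
d₁ = [ln(100/150) + (0.058 + 0.5²/2)·0.25] / 0.2500 = [-0.4055 + 0.0457] / 0.2500 = -1.4389 → -1.44
d₂ = d₁ − σ√T = -1.4389 − 0.2500 = -1.6889 → -1.69
exp(−rT) = exp(−0.058·0.25) = 0.9856
P = 150·0.9856·N(1.69) − 100·N(1.44) = 150·0.9856·0.9545 − 100·0.9251 = 141.1133 − 92.5100 = 48.6033

£48.60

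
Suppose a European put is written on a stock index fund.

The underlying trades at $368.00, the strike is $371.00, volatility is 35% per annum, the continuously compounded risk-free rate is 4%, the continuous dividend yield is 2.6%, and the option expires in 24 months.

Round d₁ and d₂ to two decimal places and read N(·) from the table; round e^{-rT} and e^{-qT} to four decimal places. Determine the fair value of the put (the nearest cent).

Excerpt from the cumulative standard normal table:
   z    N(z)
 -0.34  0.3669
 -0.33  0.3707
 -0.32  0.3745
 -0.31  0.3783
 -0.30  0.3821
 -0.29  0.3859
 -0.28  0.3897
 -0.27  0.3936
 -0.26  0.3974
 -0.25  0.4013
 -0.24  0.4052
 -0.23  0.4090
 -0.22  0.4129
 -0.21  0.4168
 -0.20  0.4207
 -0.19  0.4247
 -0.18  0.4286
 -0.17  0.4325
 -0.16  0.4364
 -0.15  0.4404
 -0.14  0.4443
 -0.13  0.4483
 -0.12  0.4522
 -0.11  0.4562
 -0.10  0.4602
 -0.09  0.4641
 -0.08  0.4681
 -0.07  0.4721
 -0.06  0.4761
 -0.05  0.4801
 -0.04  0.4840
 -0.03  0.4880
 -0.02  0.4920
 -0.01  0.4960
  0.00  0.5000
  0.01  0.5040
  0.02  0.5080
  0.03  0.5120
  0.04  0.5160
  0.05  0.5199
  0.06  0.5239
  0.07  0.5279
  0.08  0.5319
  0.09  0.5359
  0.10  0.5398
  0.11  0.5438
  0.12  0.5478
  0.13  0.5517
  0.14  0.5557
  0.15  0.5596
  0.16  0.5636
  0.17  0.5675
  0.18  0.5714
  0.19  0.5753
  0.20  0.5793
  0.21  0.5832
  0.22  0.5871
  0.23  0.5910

T = 2;  σ√T = 0.4950
d₁ = [ln(368/371) + (0.04 − 0.026 + ½·0.35²)·2] / (σ√T) = (-0.0081 + 0.1505) / 0.4950 = 0.2877 ⇒ 0.29
d₂ = 0.2877 − 0.4950 = -0.2073 ⇒ -0.21
e^(−qT) = e^(−0.026·2) = 0.9493;  e^(−rT) = e^(−0.04·2) = 0.9231
P = 371·0.9231·N(0.21) − 368·0.9493·N(-0.29) = 371·0.9231·0.5832 − 368·0.9493·0.3859 = 199.7286 − 134.8112 = 64.9173

$64.92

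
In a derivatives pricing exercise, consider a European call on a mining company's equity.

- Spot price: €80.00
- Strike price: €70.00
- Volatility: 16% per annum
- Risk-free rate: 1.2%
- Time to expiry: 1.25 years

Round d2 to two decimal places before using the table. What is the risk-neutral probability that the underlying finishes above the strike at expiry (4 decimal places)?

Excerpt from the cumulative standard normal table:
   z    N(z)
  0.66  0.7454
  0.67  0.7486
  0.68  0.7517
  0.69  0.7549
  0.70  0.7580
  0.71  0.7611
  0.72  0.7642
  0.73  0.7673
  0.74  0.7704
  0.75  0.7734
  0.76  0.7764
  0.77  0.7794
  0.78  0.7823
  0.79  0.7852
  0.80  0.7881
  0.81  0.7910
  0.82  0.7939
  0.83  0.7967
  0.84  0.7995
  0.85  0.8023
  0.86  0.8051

σ√T = 0.16·√1.25 = 0.1789
d₁ = [ln(80/70) + (0.012 + 0.16²/2)·1.25] / 0.1789 = [0.1335 + 0.0310] / 0.1789 = 0.9198 ⇒ 0.92
d₂ = d₁ − σ√T = 0.9198 − 0.1789 = 0.7409 ⇒ 0.74
Risk-neutral Pr[S_T > K] = N(d₂) = N(0.74) = 0.7704

0.7704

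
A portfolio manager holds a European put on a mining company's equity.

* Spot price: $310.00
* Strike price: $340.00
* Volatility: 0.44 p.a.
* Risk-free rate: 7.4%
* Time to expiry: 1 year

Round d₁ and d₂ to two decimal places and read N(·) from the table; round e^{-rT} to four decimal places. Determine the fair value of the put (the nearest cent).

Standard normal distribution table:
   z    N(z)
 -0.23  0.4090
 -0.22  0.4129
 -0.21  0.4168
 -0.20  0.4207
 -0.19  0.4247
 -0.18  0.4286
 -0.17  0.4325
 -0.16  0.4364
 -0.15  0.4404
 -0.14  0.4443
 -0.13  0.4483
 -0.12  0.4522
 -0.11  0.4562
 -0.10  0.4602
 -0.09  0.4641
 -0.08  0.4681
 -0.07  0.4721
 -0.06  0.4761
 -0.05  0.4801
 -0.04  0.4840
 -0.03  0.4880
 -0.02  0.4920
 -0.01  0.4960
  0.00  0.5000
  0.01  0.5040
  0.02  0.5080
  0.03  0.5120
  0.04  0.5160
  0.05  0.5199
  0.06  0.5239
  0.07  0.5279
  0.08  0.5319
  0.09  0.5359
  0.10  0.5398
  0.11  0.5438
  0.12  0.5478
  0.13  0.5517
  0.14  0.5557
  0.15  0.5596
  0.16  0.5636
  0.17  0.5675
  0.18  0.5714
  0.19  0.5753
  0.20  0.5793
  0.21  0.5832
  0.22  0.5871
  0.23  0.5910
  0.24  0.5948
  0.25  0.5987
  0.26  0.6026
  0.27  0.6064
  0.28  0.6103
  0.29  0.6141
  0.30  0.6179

T = 1;  σ√T = 0.4400
d₁ = [ln(310/340) + (0.074 + ½·0.44²)·1] / (σ√T) = (-0.0924 + 0.1708) / 0.4400 = 0.1782 → 0.18
d₂ = 0.1782 − 0.4400 = -0.2618 → -0.26
e^(−rT) = e^(−0.074·1) = 0.9287
N(−d₂) = N(0.26) = 0.6026;  N(−d₁) = N(-0.18) = 0.4286
P = 340·0.9287·0.6026 − 310·0.4286 = 190.2758 − 132.8660 = 57.4098

$57.41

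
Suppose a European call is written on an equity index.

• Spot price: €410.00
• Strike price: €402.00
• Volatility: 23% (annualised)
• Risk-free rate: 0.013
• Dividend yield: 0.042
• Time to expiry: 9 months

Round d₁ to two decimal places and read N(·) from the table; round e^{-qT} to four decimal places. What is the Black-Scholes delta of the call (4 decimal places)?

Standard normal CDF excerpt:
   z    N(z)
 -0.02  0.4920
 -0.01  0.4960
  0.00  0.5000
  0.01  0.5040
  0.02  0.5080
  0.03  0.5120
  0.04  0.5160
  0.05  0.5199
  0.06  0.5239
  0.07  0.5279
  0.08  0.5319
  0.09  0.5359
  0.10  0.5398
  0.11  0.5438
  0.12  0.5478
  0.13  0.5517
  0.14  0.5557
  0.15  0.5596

T = 0.75;  σ√T = 0.1992
d₁ = [ln(410/402) + (0.013 − 0.042 + 0.23²/2)·0.75] / 0.1992 = [0.0197 − 0.0019] / 0.1992 = 0.0893 ≈ 0.09
N(d₁) = N(0.09) = 0.5359
Δ_call = e^(−qT)·N(d₁) = 0.9690·0.5359 = 0.5193

0.5193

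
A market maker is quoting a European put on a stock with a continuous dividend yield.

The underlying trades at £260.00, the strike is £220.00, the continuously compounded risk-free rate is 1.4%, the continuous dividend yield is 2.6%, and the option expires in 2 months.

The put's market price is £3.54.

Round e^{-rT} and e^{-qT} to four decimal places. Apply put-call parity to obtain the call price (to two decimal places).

e^(−qT) = e^(−0.026·0.1667) = 0.9957;  e^(−rT) = e^(−0.014·0.1667) = 0.9977
Put-call parity: C − P = S·e^(−qT) − K·e^(−rT) = 260·0.9957 − 220·0.9977 = 258.8820 − 219.4940 = 39.3880
C = P + (C − P) = 3.54 + (39.3880) = 42.9280

£42.93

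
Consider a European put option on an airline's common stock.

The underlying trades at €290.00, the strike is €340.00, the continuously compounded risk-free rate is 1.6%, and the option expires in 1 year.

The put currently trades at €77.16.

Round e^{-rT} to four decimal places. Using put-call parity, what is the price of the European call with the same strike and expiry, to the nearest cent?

e^(−rT) = e^(−0.016·1) = 0.9841
Put-call parity: C − P = S − K·e^(−rT) = 290 − 340·0.9841 = 290 − 334.5940 = -44.5940
C = P + (C − P) = 77.16 + (-44.5940) = 32.5660

€32.57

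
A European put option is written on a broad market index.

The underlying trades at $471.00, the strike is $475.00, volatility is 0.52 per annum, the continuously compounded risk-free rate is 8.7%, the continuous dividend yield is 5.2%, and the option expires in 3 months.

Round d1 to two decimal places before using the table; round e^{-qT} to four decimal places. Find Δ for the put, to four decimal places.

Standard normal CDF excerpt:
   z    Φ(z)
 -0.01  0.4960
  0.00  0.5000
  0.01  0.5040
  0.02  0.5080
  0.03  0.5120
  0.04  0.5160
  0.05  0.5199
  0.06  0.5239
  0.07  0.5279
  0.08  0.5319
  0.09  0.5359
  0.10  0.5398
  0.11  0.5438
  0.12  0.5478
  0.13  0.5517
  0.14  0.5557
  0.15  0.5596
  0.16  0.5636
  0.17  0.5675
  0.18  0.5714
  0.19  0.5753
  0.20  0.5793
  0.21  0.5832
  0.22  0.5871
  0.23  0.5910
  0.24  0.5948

T = 0.25;  σ√T = 0.2600
d₁ = [ln(471/475) + (0.087 − 0.052 + 0.52²/2)·0.25] / 0.2600 = [-0.0085 + 0.0426] / 0.2600 = 0.1311 ⇒ 0.13
N(d₁) = N(0.13) = 0.5517
Δ_put = e^(−qT)·(N(d₁) − 1) = 0.9871·(0.5517 − 1) = -0.4425

-0.4425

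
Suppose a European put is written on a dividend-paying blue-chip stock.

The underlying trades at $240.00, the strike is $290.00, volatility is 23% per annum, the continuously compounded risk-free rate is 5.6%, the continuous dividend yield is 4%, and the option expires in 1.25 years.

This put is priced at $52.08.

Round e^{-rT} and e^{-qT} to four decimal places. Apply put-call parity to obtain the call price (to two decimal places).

e^(−qT) = e^(−0.04·1.25) = 0.9512;  e^(−rT) = e^(−0.056·1.25) = 0.9324
Put-call parity: C − P = S·e^(−qT) − K·e^(−rT) = 240·0.9512 − 290·0.9324 = 228.2880 − 270.3960 = -42.1080
C = P + (C − P) = 52.08 + (-42.1080) = 9.9720

$9.97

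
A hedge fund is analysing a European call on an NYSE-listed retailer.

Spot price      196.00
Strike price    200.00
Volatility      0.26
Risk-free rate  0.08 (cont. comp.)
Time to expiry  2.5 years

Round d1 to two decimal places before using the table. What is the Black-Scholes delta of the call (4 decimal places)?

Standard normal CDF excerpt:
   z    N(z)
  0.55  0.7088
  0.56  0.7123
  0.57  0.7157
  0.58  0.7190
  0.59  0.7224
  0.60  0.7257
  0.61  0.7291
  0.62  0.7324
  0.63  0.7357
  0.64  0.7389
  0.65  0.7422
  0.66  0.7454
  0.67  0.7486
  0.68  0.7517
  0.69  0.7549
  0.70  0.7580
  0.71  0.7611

σ√T = 0.26 × 1.5811 = 0.4111
d₁ = [ln(196/200) + (0.08 + 0.26²/2)·2.5] / 0.4111 = [-0.0202 + 0.2845] / 0.4111 = 0.6429 ⇒ 0.64
N(d₁) = N(0.64) = 0.7389
Δ_call = N(d₁) = 0.7389

0.7389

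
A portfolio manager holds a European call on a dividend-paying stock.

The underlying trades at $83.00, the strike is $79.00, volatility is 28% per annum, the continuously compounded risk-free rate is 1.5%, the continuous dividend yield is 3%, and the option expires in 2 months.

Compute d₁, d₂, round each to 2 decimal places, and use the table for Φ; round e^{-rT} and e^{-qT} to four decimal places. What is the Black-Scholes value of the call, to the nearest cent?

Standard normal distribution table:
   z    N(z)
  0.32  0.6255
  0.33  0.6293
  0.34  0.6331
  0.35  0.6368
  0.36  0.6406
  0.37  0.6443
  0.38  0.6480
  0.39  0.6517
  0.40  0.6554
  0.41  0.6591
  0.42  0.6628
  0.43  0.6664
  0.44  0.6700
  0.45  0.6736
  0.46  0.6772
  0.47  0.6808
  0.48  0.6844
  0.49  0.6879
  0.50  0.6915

σ√T = 0.28 × 0.4082 = 0.1143
d₁ = [ln(83/79) + (0.015 − 0.03 + 0.28²/2)·0.1667] / 0.1143 = [0.0494 + 0.0040] / 0.1143 = 0.4674 ⇒ 0.47
d₂ = d₁ − σ√T = 0.4674 − 0.1143 = 0.3531 ⇒ 0.35
exp(−qT) = exp(−0.03·0.1667) = 0.9950;  exp(−rT) = exp(−0.015·0.1667) = 0.9975
N(d₁) = N(0.47) = 0.6808;  N(d₂) = N(0.35) = 0.6368
C = 83·0.9950·0.6808 − 79·0.9975·0.6368 = 56.2239 − 50.1814 = 6.0424

$6.04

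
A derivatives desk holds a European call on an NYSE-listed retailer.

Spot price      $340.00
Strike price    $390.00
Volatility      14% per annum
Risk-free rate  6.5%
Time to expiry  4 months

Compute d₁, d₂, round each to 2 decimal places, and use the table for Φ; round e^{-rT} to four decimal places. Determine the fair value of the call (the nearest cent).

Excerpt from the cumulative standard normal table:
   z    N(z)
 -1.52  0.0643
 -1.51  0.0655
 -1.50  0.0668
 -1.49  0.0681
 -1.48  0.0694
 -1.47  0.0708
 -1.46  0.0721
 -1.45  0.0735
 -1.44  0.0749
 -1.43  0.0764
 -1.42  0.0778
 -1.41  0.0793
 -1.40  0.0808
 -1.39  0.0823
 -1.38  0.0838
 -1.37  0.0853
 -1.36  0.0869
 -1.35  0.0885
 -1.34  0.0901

$0.96

σ√T = 0.14 × 0.5774 = 0.0808
d₁ = [ln(340/390) + (0.065 + 0.14²/2)·0.3333] / 0.0808 = [-0.1372 + 0.0249] / 0.0808 = -1.3890 which rounds to -1.39
d₂ = d₁ − σ√T = -1.3890 − 0.0808 = -1.4698 which rounds to -1.47
e^(−rT) = e^(−0.065·0.3333) = 0.9786
N(d₁) = N(-1.39) = 0.0823;  N(d₂) = N(-1.47) = 0.0708
C = 340·0.0823 − 390·0.9786·0.0708 = 27.9820 − 27.0211 = 0.9609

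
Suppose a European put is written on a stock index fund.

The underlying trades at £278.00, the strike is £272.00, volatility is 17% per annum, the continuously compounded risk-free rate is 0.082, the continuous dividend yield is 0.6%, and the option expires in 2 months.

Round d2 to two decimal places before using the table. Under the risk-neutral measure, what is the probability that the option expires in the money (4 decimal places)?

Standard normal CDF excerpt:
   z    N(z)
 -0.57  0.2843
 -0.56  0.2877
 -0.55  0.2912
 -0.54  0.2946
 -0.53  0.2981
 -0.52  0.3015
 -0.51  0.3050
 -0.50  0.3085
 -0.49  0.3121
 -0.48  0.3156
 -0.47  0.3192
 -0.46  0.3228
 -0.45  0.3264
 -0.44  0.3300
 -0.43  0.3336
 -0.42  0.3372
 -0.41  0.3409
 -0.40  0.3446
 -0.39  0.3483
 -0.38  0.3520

0.3228

T = 0.1667;  σ√T = 0.0694
d₁ = [ln(278/272) + (0.082 − 0.006 + 0.17²/2)·0.1667] / 0.0694 = [0.0218 + 0.0151] / 0.0694 = 0.5316 ≈ 0.53
d₂ = d₁ − σ√T = 0.5316 − 0.0694 = 0.4622 ≈ 0.46
Pr(exercise) under Q = N(−d₂) = N(-0.46) = 0.3228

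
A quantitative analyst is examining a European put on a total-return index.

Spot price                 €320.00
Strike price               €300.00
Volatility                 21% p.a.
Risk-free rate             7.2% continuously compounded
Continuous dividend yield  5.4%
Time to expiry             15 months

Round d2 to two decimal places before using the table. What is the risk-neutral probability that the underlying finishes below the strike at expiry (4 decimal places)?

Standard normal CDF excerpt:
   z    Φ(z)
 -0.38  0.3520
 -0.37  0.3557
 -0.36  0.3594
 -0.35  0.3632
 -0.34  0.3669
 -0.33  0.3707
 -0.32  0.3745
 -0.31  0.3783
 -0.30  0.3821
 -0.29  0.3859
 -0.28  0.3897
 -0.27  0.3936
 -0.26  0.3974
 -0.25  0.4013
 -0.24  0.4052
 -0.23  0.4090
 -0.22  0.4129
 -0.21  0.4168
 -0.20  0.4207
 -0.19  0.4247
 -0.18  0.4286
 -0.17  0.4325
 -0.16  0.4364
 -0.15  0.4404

T = 1.25;  σ√T = 0.2348
d₁ = [ln(320/300) + (0.072 − 0.054 + ½·0.21²)·1.25] / (σ√T) = (0.0645 + 0.0501) / 0.2348 = 0.4881 ⇒ 0.49
d₂ = 0.4881 − 0.2348 = 0.2533 ⇒ 0.25
Pr(exercise) under Q = N(−d₂) = N(-0.25) = 0.4013

0.4013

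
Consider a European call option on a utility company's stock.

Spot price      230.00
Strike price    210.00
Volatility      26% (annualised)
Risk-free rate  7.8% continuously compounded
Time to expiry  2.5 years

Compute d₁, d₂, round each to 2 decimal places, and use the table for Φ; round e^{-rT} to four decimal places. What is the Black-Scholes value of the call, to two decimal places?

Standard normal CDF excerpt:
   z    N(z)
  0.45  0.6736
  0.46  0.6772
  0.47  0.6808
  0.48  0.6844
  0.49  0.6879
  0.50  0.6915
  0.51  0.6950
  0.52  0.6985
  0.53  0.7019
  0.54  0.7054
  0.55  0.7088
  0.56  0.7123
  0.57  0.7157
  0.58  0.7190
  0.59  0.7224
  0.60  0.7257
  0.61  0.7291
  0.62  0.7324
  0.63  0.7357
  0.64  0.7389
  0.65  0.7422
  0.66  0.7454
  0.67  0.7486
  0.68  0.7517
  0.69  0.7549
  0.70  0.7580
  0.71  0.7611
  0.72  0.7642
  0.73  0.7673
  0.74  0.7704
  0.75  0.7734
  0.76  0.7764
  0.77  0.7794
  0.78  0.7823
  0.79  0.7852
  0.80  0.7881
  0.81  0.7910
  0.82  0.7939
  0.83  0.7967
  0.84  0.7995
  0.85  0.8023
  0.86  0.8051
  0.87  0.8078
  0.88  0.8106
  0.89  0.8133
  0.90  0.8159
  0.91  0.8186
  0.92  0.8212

68.80

σ√T = 0.26 × 1.5811 = 0.4111
d₁ = [ln(230/210) + (0.078 + 0.26²/2)·2.5] / 0.4111 = [0.0910 + 0.2795] / 0.4111 = 0.9012 which rounds to 0.90
d₂ = d₁ − σ√T = 0.9012 − 0.4111 = 0.4901 which rounds to 0.49
exp(−rT) = exp(−0.078·2.5) = 0.8228
C = 230·N(0.90) − 210·0.8228·N(0.49) = 230·0.8159 − 210·0.8228·0.6879 = 187.6570 − 118.8609 = 68.7961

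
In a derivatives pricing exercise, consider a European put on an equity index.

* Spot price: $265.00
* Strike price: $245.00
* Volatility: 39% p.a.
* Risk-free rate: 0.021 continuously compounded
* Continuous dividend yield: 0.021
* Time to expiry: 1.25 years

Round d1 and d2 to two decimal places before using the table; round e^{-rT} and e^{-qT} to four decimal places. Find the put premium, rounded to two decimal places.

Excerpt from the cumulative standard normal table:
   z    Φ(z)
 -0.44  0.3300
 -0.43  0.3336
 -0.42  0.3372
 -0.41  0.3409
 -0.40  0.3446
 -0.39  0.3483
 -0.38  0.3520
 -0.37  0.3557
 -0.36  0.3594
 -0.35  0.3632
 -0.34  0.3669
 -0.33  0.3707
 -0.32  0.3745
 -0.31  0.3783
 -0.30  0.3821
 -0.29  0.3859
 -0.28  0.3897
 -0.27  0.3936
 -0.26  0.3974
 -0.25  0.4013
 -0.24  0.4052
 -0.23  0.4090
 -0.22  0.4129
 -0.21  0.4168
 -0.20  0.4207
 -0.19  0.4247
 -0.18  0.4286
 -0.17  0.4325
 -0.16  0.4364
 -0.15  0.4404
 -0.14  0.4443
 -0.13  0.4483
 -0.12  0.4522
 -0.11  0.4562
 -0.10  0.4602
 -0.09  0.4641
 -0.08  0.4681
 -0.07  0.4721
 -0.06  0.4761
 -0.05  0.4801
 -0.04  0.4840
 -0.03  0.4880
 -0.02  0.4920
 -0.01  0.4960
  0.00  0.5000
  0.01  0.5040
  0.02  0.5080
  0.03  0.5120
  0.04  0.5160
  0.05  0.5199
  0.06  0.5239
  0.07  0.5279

$34.19

σ√T = 0.39 × 1.1180 = 0.4360
d₁ = [ln(265/245) + (0.021 − 0.021 + 0.39²/2)·1.25] / 0.4360 = [0.0785 + 0.0951] / 0.4360 = 0.3980 ≈ 0.40
d₂ = d₁ − σ√T = 0.3980 − 0.4360 = -0.0380 ≈ -0.04
e^(−qT) = e^(−0.021·1.25) = 0.9741;  e^(−rT) = e^(−0.021·1.25) = 0.9741
N(−d₂) = N(0.04) = 0.5160;  N(−d₁) = N(-0.40) = 0.3446
P = 245·0.9741·0.5160 − 265·0.9741·0.3446 = 123.1457 − 88.9538 = 34.1919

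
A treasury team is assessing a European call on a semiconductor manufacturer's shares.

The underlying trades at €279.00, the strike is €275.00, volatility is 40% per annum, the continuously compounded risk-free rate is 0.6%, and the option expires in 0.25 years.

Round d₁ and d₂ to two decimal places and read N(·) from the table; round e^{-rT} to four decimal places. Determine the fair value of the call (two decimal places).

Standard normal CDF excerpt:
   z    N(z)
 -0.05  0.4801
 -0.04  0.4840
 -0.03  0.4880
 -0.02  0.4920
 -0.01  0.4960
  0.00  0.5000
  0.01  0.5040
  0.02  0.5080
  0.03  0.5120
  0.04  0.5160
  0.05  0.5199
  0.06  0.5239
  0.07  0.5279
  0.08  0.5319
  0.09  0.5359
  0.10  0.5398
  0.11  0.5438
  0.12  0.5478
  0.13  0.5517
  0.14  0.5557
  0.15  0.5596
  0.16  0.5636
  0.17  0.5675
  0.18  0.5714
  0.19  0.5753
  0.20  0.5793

T = 0.25;  σ√T = 0.2000
d₁ = [ln(279/275) + (0.006 + 0.4²/2)·0.25] / 0.2000 = [0.0144 + 0.0215] / 0.2000 = 0.1797 which rounds to 0.18
d₂ = d₁ − σ√T = 0.1797 − 0.2000 = -0.0203 which rounds to -0.02
exp(−rT) = exp(−0.006·0.25) = 0.9985
C = 279·N(0.18) − 275·0.9985·N(-0.02) = 279·0.5714 − 275·0.9985·0.4920 = 159.4206 − 135.0971 = 24.3235

€24.32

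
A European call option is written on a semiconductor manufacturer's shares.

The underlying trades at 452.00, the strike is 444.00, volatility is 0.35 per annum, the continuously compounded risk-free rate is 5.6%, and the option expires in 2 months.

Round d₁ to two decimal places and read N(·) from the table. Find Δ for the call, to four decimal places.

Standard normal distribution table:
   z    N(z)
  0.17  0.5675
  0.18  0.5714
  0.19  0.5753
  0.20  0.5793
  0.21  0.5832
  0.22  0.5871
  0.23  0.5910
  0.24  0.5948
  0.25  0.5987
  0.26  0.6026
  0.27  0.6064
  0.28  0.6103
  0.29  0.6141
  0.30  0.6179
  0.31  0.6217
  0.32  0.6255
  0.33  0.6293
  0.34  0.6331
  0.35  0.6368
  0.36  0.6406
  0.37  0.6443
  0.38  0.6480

σ√T = 0.35 × 0.4082 = 0.1429
d₁ = [ln(452/444) + (0.056 + 0.35²/2)·0.1667] / 0.1429 = [0.0179 + 0.0195] / 0.1429 = 0.2617 which rounds to 0.26
N(d₁) = N(0.26) = 0.6026
Δ_call = N(d₁) = 0.6026

0.6026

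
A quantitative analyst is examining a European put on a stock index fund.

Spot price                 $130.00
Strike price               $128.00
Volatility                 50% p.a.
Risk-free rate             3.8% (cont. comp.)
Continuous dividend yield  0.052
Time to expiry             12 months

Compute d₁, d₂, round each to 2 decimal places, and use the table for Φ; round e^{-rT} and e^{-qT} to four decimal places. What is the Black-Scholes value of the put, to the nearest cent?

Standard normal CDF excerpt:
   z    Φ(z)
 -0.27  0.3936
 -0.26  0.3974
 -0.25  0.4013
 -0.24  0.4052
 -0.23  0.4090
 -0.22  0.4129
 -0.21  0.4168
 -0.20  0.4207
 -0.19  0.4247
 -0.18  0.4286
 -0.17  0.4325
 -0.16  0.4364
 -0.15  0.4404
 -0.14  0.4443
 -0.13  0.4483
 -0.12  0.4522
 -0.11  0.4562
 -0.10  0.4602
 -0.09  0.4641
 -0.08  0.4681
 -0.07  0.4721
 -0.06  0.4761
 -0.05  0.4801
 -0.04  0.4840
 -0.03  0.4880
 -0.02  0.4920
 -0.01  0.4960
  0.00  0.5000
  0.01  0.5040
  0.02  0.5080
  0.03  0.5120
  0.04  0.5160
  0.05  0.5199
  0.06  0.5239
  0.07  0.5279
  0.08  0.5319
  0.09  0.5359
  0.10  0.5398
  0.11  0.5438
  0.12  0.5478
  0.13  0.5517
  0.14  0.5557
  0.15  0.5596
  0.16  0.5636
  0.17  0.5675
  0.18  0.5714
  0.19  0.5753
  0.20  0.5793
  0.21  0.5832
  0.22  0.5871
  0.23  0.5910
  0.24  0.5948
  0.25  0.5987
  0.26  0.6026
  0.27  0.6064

$24.25

T = 1;  σ√T = 0.5000
ln(S/K) + (r − q + σ²/2)T = ln(130/128) + (0.038 − 0.052 + 0.5²/2)·1 = 0.0155 + 0.1110 = 0.1265
d₁ = 0.1265 / 0.5000 = 0.2530 ≈ 0.25
d₂ = d₁ − σ√T = 0.2530 − 0.5000 = -0.2470 ≈ -0.25
e^(−qT) = e^(−0.052·1) = 0.9493;  e^(−rT) = e^(−0.038·1) = 0.9627
N(−d₂) = N(0.25) = 0.5987;  N(−d₁) = N(-0.25) = 0.4013
P = 128·0.9627·0.5987 − 130·0.9493·0.4013 = 73.7752 − 49.5240 = 24.2511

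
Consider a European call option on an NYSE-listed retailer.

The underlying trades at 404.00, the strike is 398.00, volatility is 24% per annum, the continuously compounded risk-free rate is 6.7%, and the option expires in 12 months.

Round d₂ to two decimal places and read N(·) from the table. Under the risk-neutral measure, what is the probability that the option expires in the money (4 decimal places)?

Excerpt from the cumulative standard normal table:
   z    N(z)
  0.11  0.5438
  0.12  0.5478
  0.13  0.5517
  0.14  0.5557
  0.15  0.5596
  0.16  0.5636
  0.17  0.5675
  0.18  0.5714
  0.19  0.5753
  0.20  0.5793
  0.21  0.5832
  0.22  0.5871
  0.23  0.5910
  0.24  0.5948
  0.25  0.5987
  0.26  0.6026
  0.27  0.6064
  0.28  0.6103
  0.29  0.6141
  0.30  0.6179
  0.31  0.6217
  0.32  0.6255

T = 1;  σ√T = 0.2400
d₁ = [ln(404/398) + (0.067 + ½·0.24²)·1] / (σ√T) = (0.0150 + 0.0958) / 0.2400 = 0.4615 which rounds to 0.46
d₂ = 0.4615 − 0.2400 = 0.2215 which rounds to 0.22
Pr(exercise) under Q = N(d₂) = 0.5871

0.5871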